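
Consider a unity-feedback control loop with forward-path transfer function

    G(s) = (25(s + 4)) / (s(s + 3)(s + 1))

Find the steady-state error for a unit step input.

G(s) has one pole at the origin.
This is a Type 1 system; for a step input the steady-state error is zero.

e_ss = 0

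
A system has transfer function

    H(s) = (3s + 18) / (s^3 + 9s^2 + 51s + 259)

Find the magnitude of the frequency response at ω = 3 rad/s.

Substitute s = j3: numerator = 18 + j9, denominator = 178 + j126.
|H(j3)| = |18 + j9| / |178 + j126| = 20.125 / 218.08 ≈ 0.09228.

|H(j3)| ≈ 0.09228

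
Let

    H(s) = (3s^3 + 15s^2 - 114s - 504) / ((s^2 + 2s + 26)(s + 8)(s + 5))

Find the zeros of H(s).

s = 6, -4, -7

Set the numerator to zero: 3s^3 + 15s^2 - 114s - 504 = 0, i.e. 3·(s^3 + 5s^2 - 38s - 168) = 0.
Factoring: (s - 6)(s + 4)(s + 7) = 0.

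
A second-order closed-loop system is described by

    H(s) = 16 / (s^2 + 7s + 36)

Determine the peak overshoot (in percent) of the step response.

%OS ≈ 10.5%

Comparing s^2 + 7s + 36 to s^2 + 2ζωₙs + ωₙ²: ωₙ = 6 rad/s and ζ = 7/(2·6) ≈ 0.5833.
%OS = 100·exp(−πζ/√(1−ζ²)) = 100·exp(−π·0.5833/√(1−0.5833²)) ≈ 10.5%.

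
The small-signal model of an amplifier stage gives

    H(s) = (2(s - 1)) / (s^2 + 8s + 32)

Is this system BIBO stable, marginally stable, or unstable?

stable

The denominator s^2 + 8s + 32 factors as (s^2 + 8s + 32), giving poles at s = -4 ± 4j.
Since all poles lie strictly in the left half-plane, the system is stable.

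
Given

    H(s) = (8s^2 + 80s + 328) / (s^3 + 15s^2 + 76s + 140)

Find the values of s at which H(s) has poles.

s = -4 ± 2j, -7

The poles are the roots of the denominator s^3 + 15s^2 + 76s + 140 = 0.
Trying s = -7: the polynomial evaluates to 0, so (s + 7) is a factor.
Dividing out leaves s^2 + 8s + 20 = 0.
The quadratic formula then gives s = -4 ± 2j.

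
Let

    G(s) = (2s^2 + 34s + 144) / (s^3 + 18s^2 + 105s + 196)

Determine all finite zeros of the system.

s = -9, -8

Set the numerator to zero: 2s^2 + 34s + 144 = 0, i.e. 2·(s^2 + 17s + 72) = 0.
Factoring: (s + 9)(s + 8) = 0.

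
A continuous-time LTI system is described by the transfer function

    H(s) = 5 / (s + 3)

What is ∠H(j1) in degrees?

At s = j1: numerator = 5, denominator = 3 + j1.
∠H = ∠num − ∠den = 0° − (18.435°) = -18.43°.

∠H(j1) ≈ -18.43°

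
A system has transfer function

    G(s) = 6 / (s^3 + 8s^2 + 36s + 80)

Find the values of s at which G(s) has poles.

The poles are the roots of the denominator s^3 + 8s^2 + 36s + 80 = 0.
Trying s = -4: the polynomial evaluates to 0, so (s + 4) is a factor.
Dividing out leaves s^2 + 4s + 20 = 0.
The quadratic formula then gives s = -2 ± 4j.

s = -2 ± 4j, -4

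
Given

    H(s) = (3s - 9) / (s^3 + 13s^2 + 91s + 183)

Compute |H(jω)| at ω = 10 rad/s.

Substitute s = j10: numerator = -9 + j30, denominator = -1117 - j90.
|H(j10)| = |-9 + j30| / |-1117 - j90| = 31.321 / 1120.6 ≈ 0.02795.

|H(j10)| ≈ 0.02795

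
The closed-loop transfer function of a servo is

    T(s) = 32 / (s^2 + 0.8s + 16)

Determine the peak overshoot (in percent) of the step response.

%OS ≈ 72.9%

Comparing s^2 + 0.8s + 16 to s^2 + 2ζωₙs + ωₙ²: ωₙ = 4 rad/s and ζ = 0.8/(2·4) = 0.1.
%OS = 100·exp(−πζ/√(1−ζ²)) = 100·exp(−π·0.1/√(1−0.1²)) ≈ 72.9%.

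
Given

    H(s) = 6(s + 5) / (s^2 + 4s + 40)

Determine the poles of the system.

s = -2 + 6j, -2 - 6j

The poles are the roots of the denominator s^2 + 4s + 40 = 0.
Using the quadratic formula: s = (-4 ± √(-144))/2 = -2 ± 6j.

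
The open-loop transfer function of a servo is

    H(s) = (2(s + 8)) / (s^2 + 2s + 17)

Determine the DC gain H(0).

At s = 0 each factor (s + a) contributes a and each (s^2 + bs + c) contributes c.
H(0) = 2·(8) / ((17)) = 16/17 = 16/17.

H(0) = 16/17 ≈ 0.9412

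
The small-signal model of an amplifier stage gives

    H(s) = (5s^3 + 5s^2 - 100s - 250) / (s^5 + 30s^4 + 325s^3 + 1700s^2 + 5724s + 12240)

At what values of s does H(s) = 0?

s = 5, -3 ± j

Set the numerator to zero: 5s^3 + 5s^2 - 100s - 250 = 0, i.e. 5·(s^3 + s^2 - 20s - 50) = 0.
Factoring: (s - 5)(s^2 + 6s + 10) = 0.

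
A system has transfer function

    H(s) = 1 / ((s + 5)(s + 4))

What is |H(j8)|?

|H(j8)| ≈ 0.01185

Substitute s = j8: numerator = 1, denominator = -44 + j72.
|H(j8)| = |1| / |-44 + j72| = 1 / 84.380 ≈ 0.01185.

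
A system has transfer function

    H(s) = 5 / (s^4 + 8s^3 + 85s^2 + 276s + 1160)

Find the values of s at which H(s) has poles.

The poles are the roots of the denominator s^4 + 8s^3 + 85s^2 + 276s + 1160 = 0.
No real roots exist; factor into two real quadratics: (s^2 + 4s + 29)(s^2 + 4s + 40) = 0.
Each quadratic gives a conjugate pair via the quadratic formula.

s = -2 ± 5j, -2 ± 6j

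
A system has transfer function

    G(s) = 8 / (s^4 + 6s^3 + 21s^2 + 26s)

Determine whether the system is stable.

marginally stable

The denominator s^4 + 6s^3 + 21s^2 + 26s factors as s(s^2 + 4s + 13)(s + 2), giving poles at s = 0, -2 ± 3j, -2.
Since the simple pole(s) at s = 0 lie on the jω-axis with none in the right half-plane, the system is marginally stable.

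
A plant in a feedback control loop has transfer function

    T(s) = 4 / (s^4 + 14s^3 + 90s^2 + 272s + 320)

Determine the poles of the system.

The poles are the roots of the denominator s^4 + 14s^3 + 90s^2 + 272s + 320 = 0.
No real roots exist; factor into two real quadratics: (s^2 + 6s + 10)(s^2 + 8s + 32) = 0.
Each quadratic gives a conjugate pair via the quadratic formula.

s = -3 + j, -3 - j, -4 + 4j, -4 - 4j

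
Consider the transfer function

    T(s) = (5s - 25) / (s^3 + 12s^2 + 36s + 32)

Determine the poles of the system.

The poles are the roots of the denominator s^3 + 12s^2 + 36s + 32 = 0.
Trying s = -8: the polynomial evaluates to 0, so (s + 8) is a factor.
Dividing out leaves s^2 + 4s + 4 = 0.
Factoring the quadratic: (s + 2)^2 = 0.

s = -8, -2, -2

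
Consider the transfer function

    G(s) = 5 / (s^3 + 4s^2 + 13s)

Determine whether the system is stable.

marginally stable

The denominator s^3 + 4s^2 + 13s factors as s(s^2 + 4s + 13), giving poles at s = 0, -2 + 3j, -2 - 3j.
Since the simple pole(s) at s = 0 lie on the jω-axis with none in the right half-plane, the system is marginally stable.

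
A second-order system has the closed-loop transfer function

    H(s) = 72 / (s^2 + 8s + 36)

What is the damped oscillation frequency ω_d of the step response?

Comparing s^2 + 8s + 36 to s^2 + 2ζωₙs + ωₙ²: ωₙ = 6 rad/s and ζ = 8/(2·6) ≈ 0.6667.
ζωₙ = 8/2 = 4, so ω_d = ωₙ√(1−ζ²) = √(ωₙ² − (ζωₙ)²) = √(36 − 4²) = √20 ≈ 4.472 rad/s.

ω_d ≈ 4.472 rad/s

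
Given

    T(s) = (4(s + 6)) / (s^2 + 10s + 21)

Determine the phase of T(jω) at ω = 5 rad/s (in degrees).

∠T(j5) ≈ -54.77°

At s = j5: numerator = 24 + j20, denominator = -4 + j50.
∠T = ∠num − ∠den = 39.806° − (94.574°) = -54.77°.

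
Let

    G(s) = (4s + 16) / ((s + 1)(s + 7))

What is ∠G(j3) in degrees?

∠G(j3) ≈ -57.89°

At s = j3: numerator = 16 + j12, denominator = -2 + j24.
∠G = ∠num − ∠den = 36.870° − (94.764°) = -57.89°.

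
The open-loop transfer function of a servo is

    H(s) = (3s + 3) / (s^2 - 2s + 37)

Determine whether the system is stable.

unstable

The denominator s^2 - 2s + 37 factors as (s^2 - 2s + 37), giving poles at s = 1 + 6j, 1 - 6j.
Since the pole(s) at s = 1 ± 6j lie in the right half-plane, the system is unstable.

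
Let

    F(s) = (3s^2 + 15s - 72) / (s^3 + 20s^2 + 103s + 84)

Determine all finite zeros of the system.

s = 3, -8

Set the numerator to zero: 3s^2 + 15s - 72 = 0, i.e. 3·(s^2 + 5s - 24) = 0.
Factoring: (s - 3)(s + 8) = 0.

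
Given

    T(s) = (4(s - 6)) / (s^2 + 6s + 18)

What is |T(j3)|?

|T(j3)| ≈ 1.333

Substitute s = j3: numerator = -24 + j12, denominator = 9 + j18.
|T(j3)| = |-24 + j12| / |9 + j18| = 26.833 / 20.125 ≈ 1.333.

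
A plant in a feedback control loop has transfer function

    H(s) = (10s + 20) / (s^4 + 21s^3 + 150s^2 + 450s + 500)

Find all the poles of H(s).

The poles are the roots of the denominator s^4 + 21s^3 + 150s^2 + 450s + 500 = 0.
Trying s = -5: the polynomial evaluates to 0, so (s + 5) is a factor.
Dividing out leaves s^3 + 16s^2 + 70s + 100 = 0.
This factors further as (s^2 + 6s + 10)(s + 10) = 0.

s = -3 ± j, -5, -10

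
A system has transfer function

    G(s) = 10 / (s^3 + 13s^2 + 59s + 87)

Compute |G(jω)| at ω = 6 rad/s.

|G(j6)| ≈ 0.02468

Substitute s = j6: numerator = 10, denominator = -381 + j138.
|G(j6)| = |10| / |-381 + j138| = 10 / 405.22 ≈ 0.02468.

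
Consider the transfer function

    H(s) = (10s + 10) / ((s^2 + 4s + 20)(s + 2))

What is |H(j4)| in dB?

Substitute s = j4: numerator = 10 + j40, denominator = -56 + j48.
|H(j4)| = |10 + j40| / |-56 + j48| = 41.231 / 73.756 ≈ 0.5590.
In decibels: 20·log₁₀(0.5590) ≈ -5.05 dB.

|H(j4)|_dB ≈ -5.05 dB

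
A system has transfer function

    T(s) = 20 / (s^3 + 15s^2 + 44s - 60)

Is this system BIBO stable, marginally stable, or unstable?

unstable

The denominator s^3 + 15s^2 + 44s - 60 factors as (s + 6)(s - 1)(s + 10), giving poles at s = -6, 1, -10.
Since the pole(s) at s = 1 lie in the right half-plane, the system is unstable.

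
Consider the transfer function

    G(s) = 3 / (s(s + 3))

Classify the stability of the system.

marginally stable

The poles can be read from the denominator factors: s = 0, -3.
Since the simple pole(s) at s = 0 lie on the jω-axis with none in the right half-plane, the system is marginally stable.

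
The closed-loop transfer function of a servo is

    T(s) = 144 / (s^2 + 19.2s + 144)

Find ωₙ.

Compare the denominator to the standard form s^2 + 2ζωₙs + ωₙ².
ωₙ² = 144, so ωₙ = 12 rad/s.

ωₙ = 12 rad/s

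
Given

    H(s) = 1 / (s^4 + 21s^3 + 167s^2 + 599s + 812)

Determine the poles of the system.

s = -5 + 2j, -5 - 2j, -7, -4

The poles are the roots of the denominator s^4 + 21s^3 + 167s^2 + 599s + 812 = 0.
Trying s = -7: the polynomial evaluates to 0, so (s + 7) is a factor.
Dividing out leaves s^3 + 14s^2 + 69s + 116 = 0.
This factors further as (s^2 + 10s + 29)(s + 4) = 0.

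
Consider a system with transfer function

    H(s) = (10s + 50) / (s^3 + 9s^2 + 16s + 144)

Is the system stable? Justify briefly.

The denominator s^3 + 9s^2 + 16s + 144 factors as (s^2 + 16)(s + 9), giving poles at s = ±4j, -9.
Since the simple pole(s) at s = ±4j lie on the jω-axis with none in the right half-plane, the system is marginally stable.

marginally stable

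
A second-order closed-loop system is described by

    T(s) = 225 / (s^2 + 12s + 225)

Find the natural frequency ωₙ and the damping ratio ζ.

ωₙ = 15 rad/s, ζ = 0.4

Compare the denominator to the standard form s^2 + 2ζωₙs + ωₙ².
ωₙ² = 225, so ωₙ = 15 rad/s.
2ζωₙ = 12, so ζ = 12/(2·15) = 0.4.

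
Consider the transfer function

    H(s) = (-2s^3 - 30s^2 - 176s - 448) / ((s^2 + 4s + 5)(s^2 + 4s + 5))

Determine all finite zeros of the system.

Set the numerator to zero: -2s^3 - 30s^2 - 176s - 448 = 0, i.e. -2·(s^3 + 15s^2 + 88s + 224) = 0.
Factoring: (s^2 + 8s + 32)(s + 7) = 0.

s = -4 ± 4j, -7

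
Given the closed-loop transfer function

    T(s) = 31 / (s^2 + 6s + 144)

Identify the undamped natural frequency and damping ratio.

Compare the denominator to the standard form s^2 + 2ζωₙs + ωₙ².
ωₙ² = 144, so ωₙ = 12 rad/s.
2ζωₙ = 6, so ζ = 6/(2·12) = 0.25.

ωₙ = 12 rad/s, ζ = 0.25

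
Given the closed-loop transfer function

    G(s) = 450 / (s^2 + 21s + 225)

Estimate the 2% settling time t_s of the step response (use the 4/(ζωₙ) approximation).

t_s ≈ 0.3810 s

Comparing s^2 + 21s + 225 to s^2 + 2ζωₙs + ωₙ²: ωₙ = 15 rad/s and ζ = 21/(2·15) = 0.7.
ζωₙ = 21/2 = 10.5, so t_s ≈ 4/(ζωₙ) = 4/10.5 ≈ 0.3810 s.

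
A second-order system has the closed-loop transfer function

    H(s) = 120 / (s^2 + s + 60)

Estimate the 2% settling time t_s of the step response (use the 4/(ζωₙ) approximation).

Comparing s^2 + s + 60 to s^2 + 2ζωₙs + ωₙ²: ωₙ = √60 ≈ 7.746 rad/s and ζ = 1/(2·√60) ≈ 0.06455.
ζωₙ = 1/2 = 0.5, so t_s ≈ 4/(ζωₙ) = 4/0.5 = 8 s.

t_s ≈ 8 s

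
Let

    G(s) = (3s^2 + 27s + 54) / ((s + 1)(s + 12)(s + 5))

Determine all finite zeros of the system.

s = -3, -6

Set the numerator to zero: 3s^2 + 27s + 54 = 0, i.e. 3·(s^2 + 9s + 18) = 0.
Factoring: (s + 3)(s + 6) = 0.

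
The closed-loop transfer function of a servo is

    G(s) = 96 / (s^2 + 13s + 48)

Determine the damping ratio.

ζ ≈ 0.9382

Compare the denominator to the standard form s^2 + 2ζωₙs + ωₙ².
ωₙ² = 48, so ωₙ = √48 ≈ 6.928 rad/s.
2ζωₙ = 13, so ζ = 13/(2·√48) ≈ 0.9382.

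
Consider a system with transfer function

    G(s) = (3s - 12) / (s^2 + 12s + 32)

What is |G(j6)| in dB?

Substitute s = j6: numerator = -12 + j18, denominator = -4 + j72.
|G(j6)| = |-12 + j18| / |-4 + j72| = 21.633 / 72.111 = 0.3000.
In decibels: 20·log₁₀(0.3000) ≈ -10.5 dB.

|G(j6)|_dB ≈ -10.5 dB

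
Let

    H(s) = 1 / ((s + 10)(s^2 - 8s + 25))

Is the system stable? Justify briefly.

unstable

The poles can be read from the denominator factors: s = -10, 4 + 3j, 4 - 3j.
Since the pole(s) at s = 4 ± 3j lie in the right half-plane, the system is unstable.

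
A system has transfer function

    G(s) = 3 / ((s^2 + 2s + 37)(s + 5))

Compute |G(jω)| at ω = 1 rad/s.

Substitute s = j1: numerator = 3, denominator = 178 + j46.
|G(j1)| = |3| / |178 + j46| = 3 / 183.85 ≈ 0.01632.

|G(j1)| ≈ 0.01632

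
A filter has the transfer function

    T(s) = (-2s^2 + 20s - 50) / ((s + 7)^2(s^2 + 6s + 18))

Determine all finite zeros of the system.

Set the numerator to zero: -2s^2 + 20s - 50 = 0, i.e. -2·(s^2 - 10s + 25) = 0.
Factoring: (s - 5)^2 = 0.

s = 5, 5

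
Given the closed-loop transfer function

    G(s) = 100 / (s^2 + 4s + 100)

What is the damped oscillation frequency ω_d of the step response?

ω_d ≈ 9.798 rad/s

Comparing s^2 + 4s + 100 to s^2 + 2ζωₙs + ωₙ²: ωₙ = 10 rad/s and ζ = 4/(2·10) = 0.2.
ζωₙ = 4/2 = 2, so ω_d = ωₙ√(1−ζ²) = √(ωₙ² − (ζωₙ)²) = √(100 − 2²) = √96 ≈ 9.798 rad/s.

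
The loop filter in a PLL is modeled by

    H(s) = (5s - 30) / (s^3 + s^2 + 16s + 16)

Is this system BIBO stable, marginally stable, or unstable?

The denominator s^3 + s^2 + 16s + 16 factors as (s^2 + 16)(s + 1), giving poles at s = 4j, -4j, -1.
Since the simple pole(s) at s = 4j, -4j lie on the jω-axis with none in the right half-plane, the system is marginally stable.

marginally stable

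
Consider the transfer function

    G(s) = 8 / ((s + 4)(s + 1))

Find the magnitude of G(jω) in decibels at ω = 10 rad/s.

Substitute s = j10: numerator = 8, denominator = -96 + j50.
|G(j10)| = |8| / |-96 + j50| = 8 / 108.24 ≈ 0.07391.
In decibels: 20·log₁₀(0.07391) ≈ -22.6 dB.

|G(j10)|_dB ≈ -22.6 dB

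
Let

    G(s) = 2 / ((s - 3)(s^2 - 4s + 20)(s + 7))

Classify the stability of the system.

unstable

The poles can be read from the denominator factors: s = 3, 2 ± 4j, -7.
Since the pole(s) at s = 3, 2 ± 4j lie in the right half-plane, the system is unstable.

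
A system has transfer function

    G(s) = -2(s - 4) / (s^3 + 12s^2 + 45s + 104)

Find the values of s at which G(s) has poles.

s = -2 ± 3j, -8

The poles are the roots of the denominator s^3 + 12s^2 + 45s + 104 = 0.
Trying s = -8: the polynomial evaluates to 0, so (s + 8) is a factor.
Dividing out leaves s^2 + 4s + 13 = 0.
The quadratic formula then gives s = -2 ± 3j.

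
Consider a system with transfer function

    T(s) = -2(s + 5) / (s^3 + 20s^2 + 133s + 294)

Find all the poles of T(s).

s = -7, -6, -7

The poles are the roots of the denominator s^3 + 20s^2 + 133s + 294 = 0.
Trying s = -7: the polynomial evaluates to 0, so (s + 7) is a factor.
Dividing out leaves s^2 + 13s + 42 = 0.
Factoring the quadratic: (s + 6)(s + 7) = 0.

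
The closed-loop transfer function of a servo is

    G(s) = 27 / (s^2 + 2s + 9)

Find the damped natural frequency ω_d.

ω_d ≈ 2.828 rad/s

Comparing s^2 + 2s + 9 to s^2 + 2ζωₙs + ωₙ²: ωₙ = 3 rad/s and ζ = 2/(2·3) ≈ 0.3333.
ζωₙ = 2/2 = 1, so ω_d = ωₙ√(1−ζ²) = √(ωₙ² − (ζωₙ)²) = √(9 − 1²) = √8 ≈ 2.828 rad/s.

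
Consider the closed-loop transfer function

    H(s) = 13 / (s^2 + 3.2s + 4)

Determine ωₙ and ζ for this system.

Compare the denominator to the standard form s^2 + 2ζωₙs + ωₙ².
ωₙ² = 4, so ωₙ = 2 rad/s.
2ζωₙ = 3.2, so ζ = 3.2/(2·2) = 0.8.
With ζ = 0.8 the response is underdamped.

ωₙ = 2 rad/s, ζ = 0.8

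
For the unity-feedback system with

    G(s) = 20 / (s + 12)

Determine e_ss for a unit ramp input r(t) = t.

e_ss = ∞

G(s) has no poles at the origin.
This is a Type 0 system; Kv = lim_{s→0} s·G(s) = 0, so the steady-state error for a ramp input is infinite.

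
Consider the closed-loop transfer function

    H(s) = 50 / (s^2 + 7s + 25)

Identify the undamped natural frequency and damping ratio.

ωₙ = 5 rad/s, ζ = 0.7

Compare the denominator to the standard form s^2 + 2ζωₙs + ωₙ².
ωₙ² = 25, so ωₙ = 5 rad/s.
2ζωₙ = 7, so ζ = 7/(2·5) = 0.7.
With ζ = 0.7 the response is underdamped.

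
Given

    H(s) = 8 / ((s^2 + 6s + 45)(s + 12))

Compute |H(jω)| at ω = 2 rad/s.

|H(j2)| ≈ 0.01539

Substitute s = j2: numerator = 8, denominator = 468 + j226.
|H(j2)| = |8| / |468 + j226| = 8 / 519.71 ≈ 0.01539.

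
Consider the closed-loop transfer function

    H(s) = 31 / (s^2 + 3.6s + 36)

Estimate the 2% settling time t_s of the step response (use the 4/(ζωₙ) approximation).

t_s ≈ 2.222 s

Comparing s^2 + 3.6s + 36 to s^2 + 2ζωₙs + ωₙ²: ωₙ = 6 rad/s and ζ = 3.6/(2·6) = 0.3.
ζωₙ = 3.6/2 = 1.8, so t_s ≈ 4/(ζωₙ) = 4/1.8 ≈ 2.222 s.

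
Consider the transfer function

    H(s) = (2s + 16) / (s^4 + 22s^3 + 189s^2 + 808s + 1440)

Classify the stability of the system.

The denominator s^4 + 22s^3 + 189s^2 + 808s + 1440 factors as (s + 5)(s^2 + 8s + 32)(s + 9), giving poles at s = -5, -4 + 4j, -4 - 4j, -9.
Since all poles lie strictly in the left half-plane, the system is stable.

stable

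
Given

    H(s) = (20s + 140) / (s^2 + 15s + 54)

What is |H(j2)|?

|H(j2)| ≈ 2.497

Substitute s = j2: numerator = 140 + j40, denominator = 50 + j30.
|H(j2)| = |140 + j40| / |50 + j30| = 145.60 / 58.310 ≈ 2.497.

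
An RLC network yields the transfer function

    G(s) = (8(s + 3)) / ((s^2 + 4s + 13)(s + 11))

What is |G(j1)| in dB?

|G(j1)|_dB ≈ -14.8 dB

Substitute s = j1: numerator = 24 + j8, denominator = 128 + j56.
|G(j1)| = |24 + j8| / |128 + j56| = 25.298 / 139.71 ≈ 0.1811.
In decibels: 20·log₁₀(0.1811) ≈ -14.8 dB.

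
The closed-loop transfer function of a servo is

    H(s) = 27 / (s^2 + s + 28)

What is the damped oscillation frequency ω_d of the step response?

Comparing s^2 + s + 28 to s^2 + 2ζωₙs + ωₙ²: ωₙ = √28 ≈ 5.292 rad/s and ζ = 1/(2·√28) ≈ 0.09449.
ζωₙ = 1/2 = 0.5, so ω_d = ωₙ√(1−ζ²) = √(ωₙ² − (ζωₙ)²) = √(28 − 0.5²) = √27.75 ≈ 5.268 rad/s.

ω_d ≈ 5.268 rad/s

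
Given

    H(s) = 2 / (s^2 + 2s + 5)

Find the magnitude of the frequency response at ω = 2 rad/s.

Substitute s = j2: numerator = 2, denominator = 1 + j4.
|H(j2)| = |2| / |1 + j4| = 2 / 4.1231 ≈ 0.4851.

|H(j2)| ≈ 0.4851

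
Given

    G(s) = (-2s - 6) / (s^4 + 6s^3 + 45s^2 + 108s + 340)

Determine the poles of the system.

s = -1 ± 4j, -2 ± 4j

The poles are the roots of the denominator s^4 + 6s^3 + 45s^2 + 108s + 340 = 0.
No real roots exist; factor into two real quadratics: (s^2 + 2s + 17)(s^2 + 4s + 20) = 0.
Each quadratic gives a conjugate pair via the quadratic formula.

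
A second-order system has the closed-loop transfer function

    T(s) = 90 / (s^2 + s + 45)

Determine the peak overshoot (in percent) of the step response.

Comparing s^2 + s + 45 to s^2 + 2ζωₙs + ωₙ²: ωₙ = √45 ≈ 6.708 rad/s and ζ = 1/(2·√45) ≈ 0.07454.
%OS = 100·exp(−πζ/√(1−ζ²)) = 100·exp(−π·0.07454/√(1−0.07454²)) ≈ 79.1%.

%OS ≈ 79.1%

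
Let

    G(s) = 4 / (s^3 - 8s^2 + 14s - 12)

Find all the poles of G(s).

s = 1 ± j, 6

The poles are the roots of the denominator s^3 - 8s^2 + 14s - 12 = 0.
Trying s = 6: the polynomial evaluates to 0, so (s - 6) is a factor.
Dividing out leaves s^2 - 2s + 2 = 0.
The quadratic formula then gives s = 1 ± 1j.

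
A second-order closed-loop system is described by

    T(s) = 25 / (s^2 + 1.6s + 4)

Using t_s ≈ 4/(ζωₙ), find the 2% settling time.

t_s ≈ 5 s

Comparing s^2 + 1.6s + 4 to s^2 + 2ζωₙs + ωₙ²: ωₙ = 2 rad/s and ζ = 1.6/(2·2) = 0.4.
ζωₙ = 1.6/2 = 0.8, so t_s ≈ 4/(ζωₙ) = 4/0.8 = 5 s.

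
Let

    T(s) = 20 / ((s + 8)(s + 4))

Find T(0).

Set s = 0: T(0) = (20) / (32) = 5/8.

T(0) = 5/8 ≈ 0.6250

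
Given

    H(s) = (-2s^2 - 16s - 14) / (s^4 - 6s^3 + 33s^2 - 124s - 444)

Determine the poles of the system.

The poles are the roots of the denominator s^4 - 6s^3 + 33s^2 - 124s - 444 = 0.
Trying s = -2: the polynomial evaluates to 0, so (s + 2) is a factor.
Dividing out leaves s^3 - 8s^2 + 49s - 222 = 0.
This factors further as (s^2 - 2s + 37)(s - 6) = 0.

s = 1 + 6j, 1 - 6j, -2, 6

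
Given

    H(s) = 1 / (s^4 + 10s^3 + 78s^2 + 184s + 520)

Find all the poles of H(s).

The poles are the roots of the denominator s^4 + 10s^3 + 78s^2 + 184s + 520 = 0.
No real roots exist; factor into two real quadratics: (s^2 + 2s + 10)(s^2 + 8s + 52) = 0.
Each quadratic gives a conjugate pair via the quadratic formula.

s = -1 ± 3j, -4 ± 6j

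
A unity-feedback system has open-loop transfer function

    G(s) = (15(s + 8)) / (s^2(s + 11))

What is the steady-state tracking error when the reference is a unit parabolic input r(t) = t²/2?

G(s) has 2 poles at the origin.
This is a Type 2 system. Ka = lim_{s→0} s^2·G(s) = 120/11.
e_ss = 1/Ka = 1/(120/11) = 11/120 ≈ 0.09167.

e_ss = 0.09167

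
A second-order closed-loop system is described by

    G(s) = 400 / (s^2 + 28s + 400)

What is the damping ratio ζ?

ζ = 0.7

Compare the denominator to the standard form s^2 + 2ζωₙs + ωₙ².
ωₙ² = 400, so ωₙ = 20 rad/s.
2ζωₙ = 28, so ζ = 28/(2·20) = 0.7.
With ζ = 0.7 the response is underdamped.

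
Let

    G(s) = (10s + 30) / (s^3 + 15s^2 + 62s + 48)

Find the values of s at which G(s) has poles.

The poles are the roots of the denominator s^3 + 15s^2 + 62s + 48 = 0.
Trying s = -8: the polynomial evaluates to 0, so (s + 8) is a factor.
Dividing out leaves s^2 + 7s + 6 = 0.
Factoring the quadratic: (s + 1)(s + 6) = 0.

s = -8, -1, -6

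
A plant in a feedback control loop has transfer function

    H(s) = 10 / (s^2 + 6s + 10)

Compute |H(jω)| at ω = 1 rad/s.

|H(j1)| ≈ 0.9245

Substitute s = j1: numerator = 10, denominator = 9 + j6.
|H(j1)| = |10| / |9 + j6| = 10 / 10.817 ≈ 0.9245.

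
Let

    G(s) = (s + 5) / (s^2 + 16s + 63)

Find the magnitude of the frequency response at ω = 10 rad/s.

|G(j10)| ≈ 0.06808

Substitute s = j10: numerator = 5 + j10, denominator = -37 + j160.
|G(j10)| = |5 + j10| / |-37 + j160| = 11.180 / 164.22 ≈ 0.06808.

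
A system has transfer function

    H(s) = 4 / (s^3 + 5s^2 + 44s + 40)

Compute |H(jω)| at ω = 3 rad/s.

Substitute s = j3: numerator = 4, denominator = -5 + j105.
|H(j3)| = |4| / |-5 + j105| = 4 / 105.12 ≈ 0.03805.

|H(j3)| ≈ 0.03805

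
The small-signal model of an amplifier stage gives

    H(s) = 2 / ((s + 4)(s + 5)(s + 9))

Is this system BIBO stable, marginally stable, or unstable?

stable

The poles can be read from the denominator factors: s = -4, -5, -9.
Since all poles lie strictly in the left half-plane, the system is stable.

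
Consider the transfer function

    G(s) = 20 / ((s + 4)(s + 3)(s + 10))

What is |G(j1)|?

Substitute s = j1: numerator = 20, denominator = 103 + j81.
|G(j1)| = |20| / |103 + j81| = 20 / 131.03 ≈ 0.1526.

|G(j1)| ≈ 0.1526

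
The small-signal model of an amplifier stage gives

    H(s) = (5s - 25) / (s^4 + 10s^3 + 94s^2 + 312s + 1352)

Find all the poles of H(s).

The poles are the roots of the denominator s^4 + 10s^3 + 94s^2 + 312s + 1352 = 0.
No real roots exist; factor into two real quadratics: (s^2 + 2s + 26)(s^2 + 8s + 52) = 0.
Each quadratic gives a conjugate pair via the quadratic formula.

s = -1 ± 5j, -4 ± 6j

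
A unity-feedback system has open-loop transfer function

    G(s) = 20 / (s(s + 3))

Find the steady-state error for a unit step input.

e_ss = 0

G(s) has one pole at the origin.
This is a Type 1 system; for a step input the steady-state error is zero.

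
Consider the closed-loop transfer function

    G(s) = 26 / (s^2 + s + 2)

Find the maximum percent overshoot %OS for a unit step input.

%OS ≈ 30.5%

Comparing s^2 + s + 2 to s^2 + 2ζωₙs + ωₙ²: ωₙ = √2 ≈ 1.414 rad/s and ζ = 1/(2·√2) ≈ 0.3536.
%OS = 100·exp(−πζ/√(1−ζ²)) = 100·exp(−π·0.3536/√(1−0.3536²)) ≈ 30.5%.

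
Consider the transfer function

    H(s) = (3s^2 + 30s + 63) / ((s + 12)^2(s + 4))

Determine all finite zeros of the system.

s = -3, -7

Set the numerator to zero: 3s^2 + 30s + 63 = 0, i.e. 3·(s^2 + 10s + 21) = 0.
Factoring: (s + 3)(s + 7) = 0.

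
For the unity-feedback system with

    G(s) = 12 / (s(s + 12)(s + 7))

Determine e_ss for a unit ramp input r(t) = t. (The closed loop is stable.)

e_ss = 7

G(s) has one pole at the origin.
This is a Type 1 system. Kv = lim_{s→0} s·G(s) = 12/84 = 1/7.
e_ss = 1/Kv = 1/(1/7) = 7.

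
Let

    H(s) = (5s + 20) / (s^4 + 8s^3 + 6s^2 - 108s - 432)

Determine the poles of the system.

The poles are the roots of the denominator s^4 + 8s^3 + 6s^2 - 108s - 432 = 0.
Trying s = -6: the polynomial evaluates to 0, so (s + 6) is a factor.
Dividing out leaves s^3 + 2s^2 - 6s - 72 = 0.
This factors further as (s^2 + 6s + 18)(s - 4) = 0.

s = -3 + 3j, -3 - 3j, -6, 4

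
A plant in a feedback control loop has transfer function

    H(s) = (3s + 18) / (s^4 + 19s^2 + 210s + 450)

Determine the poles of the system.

s = 3 ± 6j, -3 ± j

The poles are the roots of the denominator s^4 + 19s^2 + 210s + 450 = 0.
No real roots exist; factor into two real quadratics: (s^2 - 6s + 45)(s^2 + 6s + 10) = 0.
Each quadratic gives a conjugate pair via the quadratic formula.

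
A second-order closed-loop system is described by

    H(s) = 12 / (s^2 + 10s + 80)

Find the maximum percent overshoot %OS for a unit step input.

%OS ≈ 12.0%

Comparing s^2 + 10s + 80 to s^2 + 2ζωₙs + ωₙ²: ωₙ = √80 ≈ 8.944 rad/s and ζ = 10/(2·√80) ≈ 0.5590.
%OS = 100·exp(−πζ/√(1−ζ²)) = 100·exp(−π·0.5590/√(1−0.5590²)) ≈ 12.0%.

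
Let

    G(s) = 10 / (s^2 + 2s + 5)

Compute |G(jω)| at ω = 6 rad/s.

|G(j6)| ≈ 0.3008

Substitute s = j6: numerator = 10, denominator = -31 + j12.
|G(j6)| = |10| / |-31 + j12| = 10 / 33.242 ≈ 0.3008.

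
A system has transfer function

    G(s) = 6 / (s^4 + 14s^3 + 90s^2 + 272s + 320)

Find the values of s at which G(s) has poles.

The poles are the roots of the denominator s^4 + 14s^3 + 90s^2 + 272s + 320 = 0.
No real roots exist; factor into two real quadratics: (s^2 + 8s + 32)(s^2 + 6s + 10) = 0.
Each quadratic gives a conjugate pair via the quadratic formula.

s = -4 ± 4j, -3 ± j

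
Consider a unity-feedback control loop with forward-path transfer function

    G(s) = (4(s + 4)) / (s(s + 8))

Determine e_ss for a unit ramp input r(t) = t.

e_ss = 0.5000

G(s) has one pole at the origin.
This is a Type 1 system. Kv = lim_{s→0} s·G(s) = 16/8 = 2.
e_ss = 1/Kv = 1/(2) = 1/2 ≈ 0.5000.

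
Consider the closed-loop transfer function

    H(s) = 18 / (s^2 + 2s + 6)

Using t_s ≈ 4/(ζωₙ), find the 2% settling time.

Comparing s^2 + 2s + 6 to s^2 + 2ζωₙs + ωₙ²: ωₙ = √6 ≈ 2.449 rad/s and ζ = 2/(2·√6) ≈ 0.4082.
ζωₙ = 2/2 = 1, so t_s ≈ 4/(ζωₙ) = 4/1 = 4 s.

t_s ≈ 4 s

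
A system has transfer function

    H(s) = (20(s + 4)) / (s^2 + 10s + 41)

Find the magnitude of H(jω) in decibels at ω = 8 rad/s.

|H(j8)|_dB ≈ 6.64 dB

Substitute s = j8: numerator = 80 + j160, denominator = -23 + j80.
|H(j8)| = |80 + j160| / |-23 + j80| = 178.89 / 83.241 ≈ 2.149.
In decibels: 20·log₁₀(2.149) ≈ 6.64 dB.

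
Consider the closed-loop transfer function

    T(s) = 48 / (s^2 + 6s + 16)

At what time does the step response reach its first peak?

t_p ≈ 1.187 s

Comparing s^2 + 6s + 16 to s^2 + 2ζωₙs + ωₙ²: ωₙ = 4 rad/s and ζ = 6/(2·4) = 0.75.
ζωₙ = 6/2 = 3, so ω_d = ωₙ√(1−ζ²) = √(ωₙ² − (ζωₙ)²) = √(16 − 3²) = √7 ≈ 2.646 rad/s.
t_p = π/ω_d = π/2.646 ≈ 1.187 s.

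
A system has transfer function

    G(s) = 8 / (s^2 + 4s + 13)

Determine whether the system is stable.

stable

The denominator s^2 + 4s + 13 factors as (s^2 + 4s + 13), giving poles at s = -2 + 3j, -2 - 3j.
Since all poles lie strictly in the left half-plane, the system is stable.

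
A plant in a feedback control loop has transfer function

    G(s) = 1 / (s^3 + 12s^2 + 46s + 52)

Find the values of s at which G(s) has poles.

s = -2, -5 ± j

The poles are the roots of the denominator s^3 + 12s^2 + 46s + 52 = 0.
Trying s = -2: the polynomial evaluates to 0, so (s + 2) is a factor.
Dividing out leaves s^2 + 10s + 26 = 0.
The quadratic formula then gives s = -5 ± 1j.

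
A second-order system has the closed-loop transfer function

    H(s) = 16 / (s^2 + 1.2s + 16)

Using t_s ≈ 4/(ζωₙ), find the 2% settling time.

Comparing s^2 + 1.2s + 16 to s^2 + 2ζωₙs + ωₙ²: ωₙ = 4 rad/s and ζ = 1.2/(2·4) = 0.15.
ζωₙ = 1.2/2 = 0.6, so t_s ≈ 4/(ζωₙ) = 4/0.6 ≈ 6.667 s.

t_s ≈ 6.667 s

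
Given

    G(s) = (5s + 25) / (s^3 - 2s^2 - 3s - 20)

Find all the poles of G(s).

s = -1 ± 2j, 4

The poles are the roots of the denominator s^3 - 2s^2 - 3s - 20 = 0.
Trying s = 4: the polynomial evaluates to 0, so (s - 4) is a factor.
Dividing out leaves s^2 + 2s + 5 = 0.
The quadratic formula then gives s = -1 ± 2j.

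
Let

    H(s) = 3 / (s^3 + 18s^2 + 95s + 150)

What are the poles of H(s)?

s = -10, -5, -3

The poles are the roots of the denominator s^3 + 18s^2 + 95s + 150 = 0.
Trying s = -10: the polynomial evaluates to 0, so (s + 10) is a factor.
Dividing out leaves s^2 + 8s + 15 = 0.
Factoring the quadratic: (s + 5)(s + 3) = 0.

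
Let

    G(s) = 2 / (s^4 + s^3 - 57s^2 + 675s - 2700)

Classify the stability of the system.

unstable

The denominator s^4 + s^3 - 57s^2 + 675s - 2700 factors as (s + 12)(s^2 - 6s + 45)(s - 5), giving poles at s = -12, 3 ± 6j, 5.
Since the pole(s) at s = 3 ± 6j, 5 lie in the right half-plane, the system is unstable.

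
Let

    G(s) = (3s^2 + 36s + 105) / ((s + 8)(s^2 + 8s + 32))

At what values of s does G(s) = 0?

Set the numerator to zero: 3s^2 + 36s + 105 = 0, i.e. 3·(s^2 + 12s + 35) = 0.
Factoring: (s + 5)(s + 7) = 0.

s = -5, -7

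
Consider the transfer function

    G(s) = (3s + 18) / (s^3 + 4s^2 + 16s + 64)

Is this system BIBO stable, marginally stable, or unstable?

marginally stable

The denominator s^3 + 4s^2 + 16s + 64 factors as (s^2 + 16)(s + 4), giving poles at s = 4j, -4j, -4.
Since the simple pole(s) at s = 4j, -4j lie on the jω-axis with none in the right half-plane, the system is marginally stable.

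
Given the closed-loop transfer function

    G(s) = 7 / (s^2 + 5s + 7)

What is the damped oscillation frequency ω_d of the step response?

ω_d ≈ 0.8660 rad/s

Comparing s^2 + 5s + 7 to s^2 + 2ζωₙs + ωₙ²: ωₙ = √7 ≈ 2.646 rad/s and ζ = 5/(2·√7) ≈ 0.9449.
ζωₙ = 5/2 = 2.5, so ω_d = ωₙ√(1−ζ²) = √(ωₙ² − (ζωₙ)²) = √(7 − 2.5²) = √0.75 ≈ 0.8660 rad/s.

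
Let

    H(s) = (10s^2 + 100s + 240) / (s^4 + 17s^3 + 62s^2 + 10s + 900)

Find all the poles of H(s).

s = 1 ± 3j, -10, -9

The poles are the roots of the denominator s^4 + 17s^3 + 62s^2 + 10s + 900 = 0.
Trying s = -10: the polynomial evaluates to 0, so (s + 10) is a factor.
Dividing out leaves s^3 + 7s^2 - 8s + 90 = 0.
This factors further as (s^2 - 2s + 10)(s + 9) = 0.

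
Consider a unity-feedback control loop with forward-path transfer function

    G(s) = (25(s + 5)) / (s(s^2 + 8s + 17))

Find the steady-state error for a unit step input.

G(s) has one pole at the origin.
This is a Type 1 system; for a step input the steady-state error is zero.

e_ss = 0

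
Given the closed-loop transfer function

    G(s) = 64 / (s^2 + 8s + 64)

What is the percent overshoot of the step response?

Comparing s^2 + 8s + 64 to s^2 + 2ζωₙs + ωₙ²: ωₙ = 8 rad/s and ζ = 8/(2·8) = 0.5.
%OS = 100·exp(−πζ/√(1−ζ²)) = 100·exp(−π·0.5/√(1−0.5²)) ≈ 16.3%.

%OS ≈ 16.3%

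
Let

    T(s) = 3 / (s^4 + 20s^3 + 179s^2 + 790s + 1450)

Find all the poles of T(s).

The poles are the roots of the denominator s^4 + 20s^3 + 179s^2 + 790s + 1450 = 0.
No real roots exist; factor into two real quadratics: (s^2 + 10s + 29)(s^2 + 10s + 50) = 0.
Each quadratic gives a conjugate pair via the quadratic formula.

s = -5 + 2j, -5 - 2j, -5 + 5j, -5 - 5j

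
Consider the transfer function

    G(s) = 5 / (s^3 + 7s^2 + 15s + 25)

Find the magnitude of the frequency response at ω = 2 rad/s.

Substitute s = j2: numerator = 5, denominator = -3 + j22.
|G(j2)| = |5| / |-3 + j22| = 5 / 22.204 ≈ 0.2252.

|G(j2)| ≈ 0.2252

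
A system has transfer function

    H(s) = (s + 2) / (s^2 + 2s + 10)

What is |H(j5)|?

|H(j5)| ≈ 0.2987

Substitute s = j5: numerator = 2 + j5, denominator = -15 + j10.
|H(j5)| = |2 + j5| / |-15 + j10| = 5.3852 / 18.028 ≈ 0.2987.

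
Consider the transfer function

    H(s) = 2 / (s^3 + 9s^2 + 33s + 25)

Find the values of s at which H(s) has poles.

s = -1, -4 ± 3j

The poles are the roots of the denominator s^3 + 9s^2 + 33s + 25 = 0.
Trying s = -1: the polynomial evaluates to 0, so (s + 1) is a factor.
Dividing out leaves s^2 + 8s + 25 = 0.
The quadratic formula then gives s = -4 ± 3j.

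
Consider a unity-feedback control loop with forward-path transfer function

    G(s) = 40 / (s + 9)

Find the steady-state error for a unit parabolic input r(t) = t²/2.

G(s) has no poles at the origin.
This is a Type 0 system; Ka = lim_{s→0} s^2·G(s) = 0, so the steady-state error for a parabola input is infinite.

e_ss = ∞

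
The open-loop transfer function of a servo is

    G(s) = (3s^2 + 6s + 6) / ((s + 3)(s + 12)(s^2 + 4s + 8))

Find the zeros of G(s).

s = -1 ± j

Set the numerator to zero: 3s^2 + 6s + 6 = 0, i.e. 3·(s^2 + 2s + 2) = 0.
Factoring: (s^2 + 2s + 2) = 0.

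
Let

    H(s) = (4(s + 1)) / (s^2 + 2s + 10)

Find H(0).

At s = 0 each factor (s + a) contributes a and each (s^2 + bs + c) contributes c.
H(0) = 4·(1) / ((10)) = 4/10 = 2/5.

H(0) = 2/5 ≈ 0.4000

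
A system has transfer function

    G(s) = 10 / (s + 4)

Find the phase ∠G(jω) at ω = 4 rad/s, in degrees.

∠G(j4) ≈ -45°

At s = j4: numerator = 10, denominator = 4 + j4.
∠G = ∠num − ∠den = 0° − (45°) = -45°.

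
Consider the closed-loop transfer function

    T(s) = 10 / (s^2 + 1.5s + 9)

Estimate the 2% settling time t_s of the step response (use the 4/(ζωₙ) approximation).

t_s ≈ 5.333 s

Comparing s^2 + 1.5s + 9 to s^2 + 2ζωₙs + ωₙ²: ωₙ = 3 rad/s and ζ = 1.5/(2·3) = 0.25.
ζωₙ = 1.5/2 = 0.75, so t_s ≈ 4/(ζωₙ) = 4/0.75 ≈ 5.333 s.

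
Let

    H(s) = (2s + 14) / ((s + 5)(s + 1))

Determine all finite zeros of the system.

s = -7

Set the numerator to zero: 2s + 14 = 0, i.e. 2·(s + 7) = 0.
So s = -7.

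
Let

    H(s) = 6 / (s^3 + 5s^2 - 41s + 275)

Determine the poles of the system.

The poles are the roots of the denominator s^3 + 5s^2 - 41s + 275 = 0.
Trying s = -11: the polynomial evaluates to 0, so (s + 11) is a factor.
Dividing out leaves s^2 - 6s + 25 = 0.
The quadratic formula then gives s = 3 ± 4j.

s = 3 + 4j, 3 - 4j, -11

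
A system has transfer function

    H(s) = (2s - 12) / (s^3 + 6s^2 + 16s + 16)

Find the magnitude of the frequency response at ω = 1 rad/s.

Substitute s = j1: numerator = -12 + j2, denominator = 10 + j15.
|H(j1)| = |-12 + j2| / |10 + j15| = 12.166 / 18.028 ≈ 0.6748.

|H(j1)| ≈ 0.6748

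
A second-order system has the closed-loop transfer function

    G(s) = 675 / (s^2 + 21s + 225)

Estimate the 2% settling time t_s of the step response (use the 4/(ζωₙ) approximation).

t_s ≈ 0.3810 s

Comparing s^2 + 21s + 225 to s^2 + 2ζωₙs + ωₙ²: ωₙ = 15 rad/s and ζ = 21/(2·15) = 0.7.
ζωₙ = 21/2 = 10.5, so t_s ≈ 4/(ζωₙ) = 4/10.5 ≈ 0.3810 s.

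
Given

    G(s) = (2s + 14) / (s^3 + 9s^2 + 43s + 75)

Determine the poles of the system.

s = -3 + 4j, -3 - 4j, -3

The poles are the roots of the denominator s^3 + 9s^2 + 43s + 75 = 0.
Trying s = -3: the polynomial evaluates to 0, so (s + 3) is a factor.
Dividing out leaves s^2 + 6s + 25 = 0.
The quadratic formula then gives s = -3 ± 4j.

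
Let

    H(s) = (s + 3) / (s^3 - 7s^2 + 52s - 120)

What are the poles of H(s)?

s = 3, 2 + 6j, 2 - 6j

The poles are the roots of the denominator s^3 - 7s^2 + 52s - 120 = 0.
Trying s = 3: the polynomial evaluates to 0, so (s - 3) is a factor.
Dividing out leaves s^2 - 4s + 40 = 0.
The quadratic formula then gives s = 2 ± 6j.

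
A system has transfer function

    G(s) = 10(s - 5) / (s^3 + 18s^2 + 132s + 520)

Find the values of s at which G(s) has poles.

The poles are the roots of the denominator s^3 + 18s^2 + 132s + 520 = 0.
Trying s = -10: the polynomial evaluates to 0, so (s + 10) is a factor.
Dividing out leaves s^2 + 8s + 52 = 0.
The quadratic formula then gives s = -4 ± 6j.

s = -4 ± 6j, -10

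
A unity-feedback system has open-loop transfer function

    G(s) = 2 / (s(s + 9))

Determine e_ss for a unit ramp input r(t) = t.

e_ss = 4.500

G(s) has one pole at the origin.
This is a Type 1 system. Kv = lim_{s→0} s·G(s) = 2/9.
e_ss = 1/Kv = 1/(2/9) = 9/2 ≈ 4.500.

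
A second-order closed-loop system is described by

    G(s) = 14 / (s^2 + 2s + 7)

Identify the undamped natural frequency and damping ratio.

Compare the denominator to the standard form s^2 + 2ζωₙs + ωₙ².
ωₙ² = 7, so ωₙ = √7 ≈ 2.646 rad/s.
2ζωₙ = 2, so ζ = 2/(2·√7) ≈ 0.3780.

ωₙ ≈ 2.646 rad/s, ζ ≈ 0.3780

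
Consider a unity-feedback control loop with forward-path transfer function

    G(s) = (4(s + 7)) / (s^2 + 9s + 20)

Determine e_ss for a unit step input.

e_ss = 0.4167

G(s) has no poles at the origin.
This is a Type 0 system. Kp = lim_{s→0} G(s) = 28/20 = 7/5.
e_ss = 1/(1 + Kp) = 1/(1 + 7/5) = 5/12 ≈ 0.4167.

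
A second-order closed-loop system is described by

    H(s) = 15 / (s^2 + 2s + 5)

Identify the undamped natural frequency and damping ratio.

Compare the denominator to the standard form s^2 + 2ζωₙs + ωₙ².
ωₙ² = 5, so ωₙ = √5 ≈ 2.236 rad/s.
2ζωₙ = 2, so ζ = 2/(2·√5) ≈ 0.4472.

ωₙ ≈ 2.236 rad/s, ζ ≈ 0.4472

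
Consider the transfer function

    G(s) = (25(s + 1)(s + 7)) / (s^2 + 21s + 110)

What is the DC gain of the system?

Set s = 0: G(0) = (175) / (110) = 35/22.

G(0) = 35/22 ≈ 1.591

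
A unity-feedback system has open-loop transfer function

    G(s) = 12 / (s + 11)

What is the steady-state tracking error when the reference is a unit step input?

e_ss = 0.4783

G(s) has no poles at the origin.
This is a Type 0 system. Kp = lim_{s→0} G(s) = 12/11.
e_ss = 1/(1 + Kp) = 1/(1 + 12/11) = 11/23 ≈ 0.4783.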